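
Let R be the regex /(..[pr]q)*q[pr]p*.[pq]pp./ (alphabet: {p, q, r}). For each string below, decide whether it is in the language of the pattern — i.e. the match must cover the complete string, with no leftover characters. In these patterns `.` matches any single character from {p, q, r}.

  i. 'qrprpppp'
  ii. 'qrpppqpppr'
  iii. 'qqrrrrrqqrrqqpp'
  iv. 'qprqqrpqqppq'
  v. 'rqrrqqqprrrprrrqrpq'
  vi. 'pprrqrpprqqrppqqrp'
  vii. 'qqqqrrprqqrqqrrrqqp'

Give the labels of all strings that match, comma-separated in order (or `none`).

i → match
ii → match
iii → no match
iv → match
v → no match
vi → no match
vii → no match

i, ii, iv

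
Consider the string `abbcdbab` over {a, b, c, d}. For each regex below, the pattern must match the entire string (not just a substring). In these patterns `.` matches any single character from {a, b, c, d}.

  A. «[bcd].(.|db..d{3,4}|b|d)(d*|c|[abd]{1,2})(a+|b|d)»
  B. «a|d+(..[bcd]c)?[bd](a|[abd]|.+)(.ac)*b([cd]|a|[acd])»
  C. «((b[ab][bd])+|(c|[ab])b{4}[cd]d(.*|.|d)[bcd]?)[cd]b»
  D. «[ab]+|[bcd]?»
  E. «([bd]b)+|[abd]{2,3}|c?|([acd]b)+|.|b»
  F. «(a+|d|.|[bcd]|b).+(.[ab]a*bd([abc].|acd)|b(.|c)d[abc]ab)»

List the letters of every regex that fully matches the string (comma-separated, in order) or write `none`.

A → no match
B → no match
C → no match
D → no match
E → no match
F → match

F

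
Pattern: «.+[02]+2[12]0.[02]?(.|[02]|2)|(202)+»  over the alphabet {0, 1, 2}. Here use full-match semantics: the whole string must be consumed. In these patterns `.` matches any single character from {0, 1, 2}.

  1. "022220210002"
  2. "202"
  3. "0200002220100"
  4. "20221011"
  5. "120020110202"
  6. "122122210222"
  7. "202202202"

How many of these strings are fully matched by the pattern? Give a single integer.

1 → match
2 → match
3 → match
4 → match
5 → no match
6 → match
7 → match
Total matched: 6

6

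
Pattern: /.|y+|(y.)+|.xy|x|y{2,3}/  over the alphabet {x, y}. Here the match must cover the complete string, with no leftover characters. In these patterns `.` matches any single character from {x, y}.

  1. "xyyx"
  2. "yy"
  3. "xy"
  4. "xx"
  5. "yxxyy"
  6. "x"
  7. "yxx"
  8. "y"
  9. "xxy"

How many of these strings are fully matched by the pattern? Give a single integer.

4

1 → no match
2 → match
3 → no match
4 → no match
5 → no match
6 → match
7 → no match
8 → match
9 → match
Total matched: 4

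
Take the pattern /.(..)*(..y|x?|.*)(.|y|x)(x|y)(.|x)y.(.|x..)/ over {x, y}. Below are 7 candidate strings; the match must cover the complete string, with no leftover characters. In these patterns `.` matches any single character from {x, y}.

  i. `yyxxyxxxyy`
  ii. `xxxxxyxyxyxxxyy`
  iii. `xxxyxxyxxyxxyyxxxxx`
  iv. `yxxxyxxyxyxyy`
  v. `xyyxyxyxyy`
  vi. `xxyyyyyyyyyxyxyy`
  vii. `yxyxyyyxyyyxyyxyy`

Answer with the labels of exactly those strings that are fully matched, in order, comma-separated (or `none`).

vii

i → no match
ii → no match
iii → no match
iv → no match
v → no match
vi → no match
vii → match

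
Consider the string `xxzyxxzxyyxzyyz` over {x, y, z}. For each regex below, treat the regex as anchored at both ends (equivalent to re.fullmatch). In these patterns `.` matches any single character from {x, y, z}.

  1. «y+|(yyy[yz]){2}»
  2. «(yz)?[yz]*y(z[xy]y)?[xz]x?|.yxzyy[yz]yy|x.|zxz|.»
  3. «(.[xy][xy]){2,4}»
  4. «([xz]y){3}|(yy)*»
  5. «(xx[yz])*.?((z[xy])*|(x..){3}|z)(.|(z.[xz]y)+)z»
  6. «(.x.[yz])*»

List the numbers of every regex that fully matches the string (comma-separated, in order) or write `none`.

1 → no match
2 → no match
3 → no match
4 → no match
5 → match
6 → no match

5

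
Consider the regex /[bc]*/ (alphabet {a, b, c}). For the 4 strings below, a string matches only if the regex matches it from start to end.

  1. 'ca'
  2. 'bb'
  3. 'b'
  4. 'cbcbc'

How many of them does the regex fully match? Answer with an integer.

3

1. 'ca' → no match
2. 'bb' → match
3. 'b' → match
4. 'cbcbc' → match
Total matched: 3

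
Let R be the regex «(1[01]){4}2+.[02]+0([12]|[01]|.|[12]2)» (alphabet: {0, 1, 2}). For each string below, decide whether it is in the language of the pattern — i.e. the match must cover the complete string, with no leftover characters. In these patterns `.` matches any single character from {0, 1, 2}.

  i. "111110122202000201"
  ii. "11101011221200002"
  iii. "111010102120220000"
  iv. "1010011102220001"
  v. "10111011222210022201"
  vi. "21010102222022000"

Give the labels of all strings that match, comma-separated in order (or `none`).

i → no match
ii → match
iii → match
iv → no match
v → match
vi → no match — must start with "1"

ii, iii, v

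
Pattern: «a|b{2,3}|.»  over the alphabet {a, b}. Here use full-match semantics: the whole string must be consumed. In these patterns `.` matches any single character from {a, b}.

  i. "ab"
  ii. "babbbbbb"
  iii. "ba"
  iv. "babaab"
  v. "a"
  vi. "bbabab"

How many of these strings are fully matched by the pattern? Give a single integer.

1

i. "ab" → no match
ii. "babbbbbb" → no match
iii. "ba" → no match
iv. "babaab" → no match
v. "a" → match
vi. "bbabab" → no match
Total matched: 1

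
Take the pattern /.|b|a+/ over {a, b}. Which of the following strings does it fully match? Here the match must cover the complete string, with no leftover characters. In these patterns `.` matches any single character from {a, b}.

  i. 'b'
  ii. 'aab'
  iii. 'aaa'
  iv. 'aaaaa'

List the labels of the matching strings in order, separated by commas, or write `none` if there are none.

i → match
ii → no match
iii → match
iv → match

i, iii, iv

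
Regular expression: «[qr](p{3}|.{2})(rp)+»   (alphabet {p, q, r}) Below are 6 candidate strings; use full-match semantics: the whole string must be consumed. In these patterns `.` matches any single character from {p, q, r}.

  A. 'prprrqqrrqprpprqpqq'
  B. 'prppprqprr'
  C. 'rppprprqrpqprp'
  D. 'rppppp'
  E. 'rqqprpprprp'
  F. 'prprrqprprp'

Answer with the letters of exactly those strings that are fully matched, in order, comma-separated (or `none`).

none

A → no match — must end with 'rp'
B. 'prppprqprr' → no match — must end with 'rp'
C → no match
D. 'rppppp' → no match — must end with 'rp'
E. 'rqqprpprprp' → no match
F. 'prprrqprprp' → no match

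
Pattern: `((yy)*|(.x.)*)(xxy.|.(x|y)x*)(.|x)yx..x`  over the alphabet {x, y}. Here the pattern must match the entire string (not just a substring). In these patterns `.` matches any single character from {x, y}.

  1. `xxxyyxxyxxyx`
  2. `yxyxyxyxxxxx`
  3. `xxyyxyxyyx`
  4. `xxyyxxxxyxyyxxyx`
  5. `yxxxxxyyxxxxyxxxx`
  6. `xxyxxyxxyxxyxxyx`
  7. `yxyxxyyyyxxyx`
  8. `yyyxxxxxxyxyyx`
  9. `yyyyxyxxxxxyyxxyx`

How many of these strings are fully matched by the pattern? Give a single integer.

1 → match
2 → no match
3 → match
4 → match
5 → match
6 → match
7 → match
8 → match
9 → match
Total matched: 8

8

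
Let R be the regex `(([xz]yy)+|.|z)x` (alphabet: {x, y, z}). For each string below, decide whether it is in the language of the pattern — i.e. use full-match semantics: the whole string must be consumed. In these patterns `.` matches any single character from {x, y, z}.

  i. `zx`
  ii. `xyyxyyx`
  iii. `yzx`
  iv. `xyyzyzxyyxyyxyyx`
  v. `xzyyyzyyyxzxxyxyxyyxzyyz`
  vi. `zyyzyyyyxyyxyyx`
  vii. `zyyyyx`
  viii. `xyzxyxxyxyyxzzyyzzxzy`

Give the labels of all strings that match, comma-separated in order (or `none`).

i, ii

i → match
ii → match
iii → no match
iv → no match
v → no match — must end with `x`
vi → no match
vii → no match
viii → no match — must end with `x`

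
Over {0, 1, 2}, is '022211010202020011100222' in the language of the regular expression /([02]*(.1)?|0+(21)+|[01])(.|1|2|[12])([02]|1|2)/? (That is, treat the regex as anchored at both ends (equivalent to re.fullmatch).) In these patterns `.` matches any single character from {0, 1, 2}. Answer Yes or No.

No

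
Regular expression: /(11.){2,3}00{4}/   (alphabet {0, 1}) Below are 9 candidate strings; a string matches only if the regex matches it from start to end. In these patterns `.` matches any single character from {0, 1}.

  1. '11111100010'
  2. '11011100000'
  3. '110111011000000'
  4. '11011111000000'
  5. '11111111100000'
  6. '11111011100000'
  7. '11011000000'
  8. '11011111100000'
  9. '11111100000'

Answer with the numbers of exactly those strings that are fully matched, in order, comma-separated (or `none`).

1 → no match
2 → match
3 → no match
4 → match
5 → match
6 → match
7 → match
8 → match
9 → match

2, 4, 5, 6, 7, 8, 9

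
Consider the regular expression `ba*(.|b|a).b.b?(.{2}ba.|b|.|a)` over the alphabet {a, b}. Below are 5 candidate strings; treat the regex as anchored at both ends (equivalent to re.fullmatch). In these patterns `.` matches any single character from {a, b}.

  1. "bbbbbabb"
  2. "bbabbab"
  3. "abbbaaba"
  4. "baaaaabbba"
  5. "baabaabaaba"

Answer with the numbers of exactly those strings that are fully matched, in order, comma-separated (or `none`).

4

1 → no match
2 → no match
3 → no match — must start with "b"
4 → match
5 → no match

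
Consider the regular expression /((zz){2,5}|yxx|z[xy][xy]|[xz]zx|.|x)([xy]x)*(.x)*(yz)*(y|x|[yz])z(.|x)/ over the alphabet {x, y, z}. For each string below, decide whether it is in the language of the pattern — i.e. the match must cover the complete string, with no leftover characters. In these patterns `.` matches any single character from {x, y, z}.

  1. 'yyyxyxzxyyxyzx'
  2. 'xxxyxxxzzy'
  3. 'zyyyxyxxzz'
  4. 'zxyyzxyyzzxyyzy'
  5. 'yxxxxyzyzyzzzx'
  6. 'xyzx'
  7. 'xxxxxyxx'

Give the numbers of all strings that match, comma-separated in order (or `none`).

2, 3, 5, 6

1 → no match
2 → match
3 → match
4 → no match
5 → match
6 → match
7 → no match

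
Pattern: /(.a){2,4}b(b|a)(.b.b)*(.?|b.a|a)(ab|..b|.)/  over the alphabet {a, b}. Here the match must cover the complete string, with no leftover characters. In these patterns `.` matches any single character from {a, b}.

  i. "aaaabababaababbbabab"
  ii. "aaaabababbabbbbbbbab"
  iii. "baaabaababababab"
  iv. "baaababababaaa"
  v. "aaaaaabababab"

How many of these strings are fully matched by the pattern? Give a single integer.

5

i → match
ii → match
iii → match
iv → match
v → match
Total matched: 5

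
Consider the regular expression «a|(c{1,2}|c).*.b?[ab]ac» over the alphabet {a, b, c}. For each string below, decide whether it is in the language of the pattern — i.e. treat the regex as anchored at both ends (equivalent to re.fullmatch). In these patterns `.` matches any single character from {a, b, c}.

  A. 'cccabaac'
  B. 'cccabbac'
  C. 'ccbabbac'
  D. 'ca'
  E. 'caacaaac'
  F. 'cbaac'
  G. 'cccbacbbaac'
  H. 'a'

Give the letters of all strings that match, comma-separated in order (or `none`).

A. 'cccabaac' → match
B. 'cccabbac' → match
C. 'ccbabbac' → match
D. 'ca' → no match
E. 'caacaaac' → match
F. 'cbaac' → match
G. 'cccbacbbaac' → match
H. 'a' → match

A, B, C, E, F, G, H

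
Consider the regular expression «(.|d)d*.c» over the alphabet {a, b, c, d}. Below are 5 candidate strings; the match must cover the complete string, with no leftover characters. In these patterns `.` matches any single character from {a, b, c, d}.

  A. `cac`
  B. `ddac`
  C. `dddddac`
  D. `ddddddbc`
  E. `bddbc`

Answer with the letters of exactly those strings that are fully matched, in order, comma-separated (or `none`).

A → match
B → match
C → match
D → match
E → match

A, B, C, D, E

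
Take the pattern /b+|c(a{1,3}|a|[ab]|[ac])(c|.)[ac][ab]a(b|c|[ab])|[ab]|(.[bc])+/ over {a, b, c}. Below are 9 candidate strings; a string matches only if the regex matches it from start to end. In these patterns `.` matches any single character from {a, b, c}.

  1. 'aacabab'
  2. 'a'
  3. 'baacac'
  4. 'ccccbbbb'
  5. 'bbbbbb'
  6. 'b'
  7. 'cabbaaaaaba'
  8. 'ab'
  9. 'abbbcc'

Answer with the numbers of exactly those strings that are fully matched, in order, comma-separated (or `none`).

2, 4, 5, 6, 8, 9

1 → no match
2 → match
3 → no match
4 → match
5 → match
6 → match
7 → no match
8 → match
9 → match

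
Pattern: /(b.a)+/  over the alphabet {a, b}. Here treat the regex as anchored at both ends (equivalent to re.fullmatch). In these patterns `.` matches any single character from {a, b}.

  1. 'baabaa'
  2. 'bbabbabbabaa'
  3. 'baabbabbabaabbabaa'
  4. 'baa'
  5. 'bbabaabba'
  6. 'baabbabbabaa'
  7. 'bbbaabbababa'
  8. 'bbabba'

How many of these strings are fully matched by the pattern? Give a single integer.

1 → match
2 → match
3 → match
4 → match
5 → match
6 → match
7 → no match
8 → match
Total matched: 7

7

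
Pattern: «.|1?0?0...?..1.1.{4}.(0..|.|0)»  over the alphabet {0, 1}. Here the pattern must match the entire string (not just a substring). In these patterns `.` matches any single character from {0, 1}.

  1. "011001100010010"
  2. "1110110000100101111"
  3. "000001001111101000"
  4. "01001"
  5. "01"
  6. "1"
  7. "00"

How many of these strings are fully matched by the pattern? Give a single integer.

1

1 → no match
2 → no match
3 → no match
4 → no match
5 → no match
6 → match
7 → no match
Total matched: 1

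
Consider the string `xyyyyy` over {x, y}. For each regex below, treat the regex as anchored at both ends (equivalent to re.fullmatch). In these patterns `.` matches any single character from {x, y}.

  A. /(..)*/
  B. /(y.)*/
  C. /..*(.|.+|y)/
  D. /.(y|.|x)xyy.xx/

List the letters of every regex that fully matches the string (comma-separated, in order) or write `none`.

A → match
B → no match
C → match
D → no match — must end with `xx`

A, C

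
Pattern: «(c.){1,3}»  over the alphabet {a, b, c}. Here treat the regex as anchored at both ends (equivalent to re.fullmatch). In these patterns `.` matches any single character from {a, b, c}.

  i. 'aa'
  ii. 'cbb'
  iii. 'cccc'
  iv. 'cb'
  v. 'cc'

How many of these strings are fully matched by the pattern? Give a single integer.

3

i. 'aa' → no match — must start with 'c'
ii. 'cbb' → no match
iii. 'cccc' → match
iv. 'cb' → match
v. 'cc' → match
Total matched: 3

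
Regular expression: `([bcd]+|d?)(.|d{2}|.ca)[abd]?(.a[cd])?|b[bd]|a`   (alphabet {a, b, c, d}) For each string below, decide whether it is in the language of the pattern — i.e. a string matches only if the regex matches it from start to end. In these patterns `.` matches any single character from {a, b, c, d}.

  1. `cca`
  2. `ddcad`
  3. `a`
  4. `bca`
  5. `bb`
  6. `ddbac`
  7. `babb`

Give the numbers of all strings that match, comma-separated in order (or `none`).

1, 2, 3, 4, 5, 6

1 → match
2 → match
3 → match
4 → match
5 → match
6 → match
7 → no match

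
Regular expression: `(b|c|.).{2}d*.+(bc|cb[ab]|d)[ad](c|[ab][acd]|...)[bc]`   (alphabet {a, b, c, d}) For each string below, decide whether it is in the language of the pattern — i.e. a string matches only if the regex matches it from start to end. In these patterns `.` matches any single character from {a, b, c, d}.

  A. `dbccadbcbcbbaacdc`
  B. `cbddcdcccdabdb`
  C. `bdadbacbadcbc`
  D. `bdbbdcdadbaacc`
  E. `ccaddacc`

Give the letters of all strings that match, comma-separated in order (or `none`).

A → match
B → match
C → no match
D → no match
E → match

A, B, E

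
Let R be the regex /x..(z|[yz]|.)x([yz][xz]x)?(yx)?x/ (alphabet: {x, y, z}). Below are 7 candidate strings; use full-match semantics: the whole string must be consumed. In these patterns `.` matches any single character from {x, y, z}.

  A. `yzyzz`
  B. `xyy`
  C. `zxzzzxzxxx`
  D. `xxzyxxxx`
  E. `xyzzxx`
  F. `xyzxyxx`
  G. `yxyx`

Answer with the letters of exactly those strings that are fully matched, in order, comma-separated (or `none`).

A. `yzyzz` → no match — must start with `x`
B. `xyy` → no match — must end with `x`
C. `zxzzzxzxxx` → no match — must start with `x`
D. `xxzyxxxx` → no match
E. `xyzzxx` → match
F. `xyzxyxx` → no match
G. `yxyx` → no match — must start with `x`

E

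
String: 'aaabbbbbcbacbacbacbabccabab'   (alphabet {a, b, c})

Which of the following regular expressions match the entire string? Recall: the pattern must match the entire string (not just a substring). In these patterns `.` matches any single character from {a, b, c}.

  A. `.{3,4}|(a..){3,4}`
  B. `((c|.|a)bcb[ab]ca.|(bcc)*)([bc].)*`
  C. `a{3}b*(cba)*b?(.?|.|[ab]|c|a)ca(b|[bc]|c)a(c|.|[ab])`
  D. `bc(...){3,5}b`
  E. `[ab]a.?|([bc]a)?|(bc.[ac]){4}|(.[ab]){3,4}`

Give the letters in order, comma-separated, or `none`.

C

A → no match
B → no match
C → match
D → no match — must start with 'bc'
E → no match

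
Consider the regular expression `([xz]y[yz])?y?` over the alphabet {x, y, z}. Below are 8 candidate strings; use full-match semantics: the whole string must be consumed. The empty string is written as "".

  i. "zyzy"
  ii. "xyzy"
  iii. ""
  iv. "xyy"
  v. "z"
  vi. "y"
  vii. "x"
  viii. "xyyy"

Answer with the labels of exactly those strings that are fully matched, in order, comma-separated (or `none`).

i → match
ii → match
iii → match
iv → match
v → no match
vi → match
vii → no match
viii → match

i, ii, iii, iv, vi, viii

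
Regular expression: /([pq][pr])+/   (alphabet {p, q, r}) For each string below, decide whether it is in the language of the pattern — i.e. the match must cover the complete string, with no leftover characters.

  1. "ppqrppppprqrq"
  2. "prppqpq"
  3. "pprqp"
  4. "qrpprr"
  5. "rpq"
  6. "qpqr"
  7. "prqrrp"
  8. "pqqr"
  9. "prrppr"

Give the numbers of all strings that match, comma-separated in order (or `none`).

6

1 → no match
2. "prppqpq" → no match
3. "pprqp" → no match
4. "qrpprr" → no match
5. "rpq" → no match
6. "qpqr" → match
7. "prqrrp" → no match
8. "pqqr" → no match
9. "prrppr" → no match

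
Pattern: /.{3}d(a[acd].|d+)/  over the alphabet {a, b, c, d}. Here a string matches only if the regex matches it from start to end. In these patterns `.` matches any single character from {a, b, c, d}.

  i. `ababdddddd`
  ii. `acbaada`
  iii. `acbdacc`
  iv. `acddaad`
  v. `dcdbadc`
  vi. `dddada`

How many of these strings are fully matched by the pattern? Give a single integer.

2

i → no match
ii → no match
iii → match
iv → match
v → no match
vi → no match
Total matched: 2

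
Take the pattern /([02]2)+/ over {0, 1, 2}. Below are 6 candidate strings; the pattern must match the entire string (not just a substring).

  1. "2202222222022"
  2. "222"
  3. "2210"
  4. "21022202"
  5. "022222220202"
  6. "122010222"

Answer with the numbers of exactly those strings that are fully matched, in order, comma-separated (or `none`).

5

1 → no match
2 → no match
3 → no match — must end with "2"
4 → no match
5 → match
6 → no match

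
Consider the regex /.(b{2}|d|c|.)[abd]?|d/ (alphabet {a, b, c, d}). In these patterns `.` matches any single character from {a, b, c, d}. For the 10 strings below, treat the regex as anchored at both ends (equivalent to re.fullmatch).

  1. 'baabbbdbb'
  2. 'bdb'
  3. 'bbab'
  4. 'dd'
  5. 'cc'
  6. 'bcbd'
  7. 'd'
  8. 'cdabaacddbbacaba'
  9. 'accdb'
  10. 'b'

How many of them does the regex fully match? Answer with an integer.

1 → no match
2 → match
3 → no match
4 → match
5 → match
6 → no match
7 → match
8 → no match
9 → no match
10 → no match
Total matched: 4

4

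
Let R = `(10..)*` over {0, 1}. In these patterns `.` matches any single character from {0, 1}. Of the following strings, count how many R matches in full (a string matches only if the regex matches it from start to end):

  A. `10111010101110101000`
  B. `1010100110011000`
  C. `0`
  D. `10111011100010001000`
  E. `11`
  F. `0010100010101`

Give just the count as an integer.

A → match
B → match
C → no match
D → match
E → no match
F → no match
Total matched: 3

3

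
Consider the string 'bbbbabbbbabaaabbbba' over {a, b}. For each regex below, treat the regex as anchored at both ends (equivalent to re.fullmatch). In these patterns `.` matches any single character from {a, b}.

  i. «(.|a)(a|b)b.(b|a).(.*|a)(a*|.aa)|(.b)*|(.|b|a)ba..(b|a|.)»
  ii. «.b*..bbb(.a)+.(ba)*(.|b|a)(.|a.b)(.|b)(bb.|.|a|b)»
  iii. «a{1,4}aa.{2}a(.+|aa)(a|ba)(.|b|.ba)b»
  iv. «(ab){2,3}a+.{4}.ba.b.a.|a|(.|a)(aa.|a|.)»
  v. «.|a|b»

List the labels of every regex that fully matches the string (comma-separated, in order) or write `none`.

i, ii

i → match
ii → match
iii → no match — must start with 'a'
iv → no match
v → no match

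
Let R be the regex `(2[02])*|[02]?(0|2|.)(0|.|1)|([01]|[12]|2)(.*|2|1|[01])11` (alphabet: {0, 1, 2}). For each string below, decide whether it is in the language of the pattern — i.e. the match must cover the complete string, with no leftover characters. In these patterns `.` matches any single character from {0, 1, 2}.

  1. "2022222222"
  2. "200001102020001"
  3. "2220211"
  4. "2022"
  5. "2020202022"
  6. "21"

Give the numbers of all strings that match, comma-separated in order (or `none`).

1 → match
2 → no match
3 → match
4 → match
5 → match
6 → match

1, 3, 4, 5, 6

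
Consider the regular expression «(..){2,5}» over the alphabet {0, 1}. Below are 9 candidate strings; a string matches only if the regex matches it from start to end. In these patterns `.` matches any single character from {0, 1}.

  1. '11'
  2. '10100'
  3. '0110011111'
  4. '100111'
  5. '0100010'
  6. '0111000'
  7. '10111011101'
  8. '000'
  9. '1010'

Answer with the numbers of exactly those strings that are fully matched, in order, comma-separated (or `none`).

3, 4, 9

1 → no match
2 → no match
3 → match
4 → match
5 → no match
6 → no match
7 → no match
8 → no match
9 → match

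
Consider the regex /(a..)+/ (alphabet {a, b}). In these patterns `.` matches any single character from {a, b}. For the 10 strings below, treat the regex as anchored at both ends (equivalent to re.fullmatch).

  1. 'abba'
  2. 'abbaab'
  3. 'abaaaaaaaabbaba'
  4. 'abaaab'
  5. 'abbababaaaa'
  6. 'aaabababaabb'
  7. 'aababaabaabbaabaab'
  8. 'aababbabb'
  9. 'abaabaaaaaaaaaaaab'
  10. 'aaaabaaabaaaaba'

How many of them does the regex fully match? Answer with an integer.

7

1 → no match
2 → match
3 → match
4 → match
5 → no match
6 → no match
7 → match
8 → match
9 → match
10 → match
Total matched: 7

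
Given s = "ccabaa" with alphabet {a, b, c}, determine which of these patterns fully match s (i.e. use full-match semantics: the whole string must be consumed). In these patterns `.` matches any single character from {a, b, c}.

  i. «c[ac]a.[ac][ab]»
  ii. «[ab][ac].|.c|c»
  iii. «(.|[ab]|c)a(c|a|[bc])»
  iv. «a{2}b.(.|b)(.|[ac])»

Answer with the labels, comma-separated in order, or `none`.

i

i → match
ii → no match
iii → no match
iv → no match — must start with "a"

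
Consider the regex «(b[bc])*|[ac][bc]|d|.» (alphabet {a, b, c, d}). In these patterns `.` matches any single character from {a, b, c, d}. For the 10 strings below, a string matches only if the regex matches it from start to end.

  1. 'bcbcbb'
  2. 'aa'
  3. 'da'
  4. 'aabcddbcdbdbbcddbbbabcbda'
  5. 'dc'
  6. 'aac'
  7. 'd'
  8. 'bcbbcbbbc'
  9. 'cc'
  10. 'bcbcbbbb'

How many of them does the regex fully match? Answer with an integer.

1 → match
2 → no match
3 → no match
4 → no match
5 → no match
6 → no match
7 → match
8 → no match
9 → match
10 → match
Total matched: 4

4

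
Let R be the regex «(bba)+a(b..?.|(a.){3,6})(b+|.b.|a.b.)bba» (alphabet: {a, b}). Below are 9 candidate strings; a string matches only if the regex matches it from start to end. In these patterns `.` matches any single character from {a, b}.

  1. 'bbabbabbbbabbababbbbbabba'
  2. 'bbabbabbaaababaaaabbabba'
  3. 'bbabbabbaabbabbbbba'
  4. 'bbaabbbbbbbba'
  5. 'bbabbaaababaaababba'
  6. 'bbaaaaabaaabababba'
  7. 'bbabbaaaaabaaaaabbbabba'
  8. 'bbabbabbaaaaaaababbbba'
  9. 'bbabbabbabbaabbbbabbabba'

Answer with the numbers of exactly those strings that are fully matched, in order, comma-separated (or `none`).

1 → no match
2 → match
3 → match
4 → match
5 → match
6 → match
7 → match
8 → match
9 → match

2, 3, 4, 5, 6, 7, 8, 9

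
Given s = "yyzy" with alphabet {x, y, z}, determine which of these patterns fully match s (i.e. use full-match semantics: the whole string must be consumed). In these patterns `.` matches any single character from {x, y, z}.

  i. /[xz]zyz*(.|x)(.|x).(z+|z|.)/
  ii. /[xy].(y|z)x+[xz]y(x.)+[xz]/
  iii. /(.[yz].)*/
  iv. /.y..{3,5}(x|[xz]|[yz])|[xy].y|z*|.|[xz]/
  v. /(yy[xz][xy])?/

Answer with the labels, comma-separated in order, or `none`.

i → no match
ii → no match
iii → no match
iv → no match
v → match

v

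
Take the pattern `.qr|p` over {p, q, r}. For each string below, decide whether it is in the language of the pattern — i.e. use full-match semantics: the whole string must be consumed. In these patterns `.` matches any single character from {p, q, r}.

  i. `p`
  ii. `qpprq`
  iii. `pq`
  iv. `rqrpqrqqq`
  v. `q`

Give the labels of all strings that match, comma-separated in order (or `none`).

i → match
ii → no match
iii → no match
iv → no match
v → no match

i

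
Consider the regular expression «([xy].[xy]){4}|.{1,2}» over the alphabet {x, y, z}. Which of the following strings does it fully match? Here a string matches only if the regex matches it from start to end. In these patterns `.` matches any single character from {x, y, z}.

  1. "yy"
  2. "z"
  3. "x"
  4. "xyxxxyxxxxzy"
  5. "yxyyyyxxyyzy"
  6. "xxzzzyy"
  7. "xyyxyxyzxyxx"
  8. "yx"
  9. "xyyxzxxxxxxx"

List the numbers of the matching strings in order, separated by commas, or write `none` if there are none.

1. "yy" → match
2. "z" → match
3. "x" → match
4. "xyxxxyxxxxzy" → match
5. "yxyyyyxxyyzy" → match
6. "xxzzzyy" → no match
7. "xyyxyxyzxyxx" → match
8. "yx" → match
9. "xyyxzxxxxxxx" → match

1, 2, 3, 4, 5, 7, 8, 9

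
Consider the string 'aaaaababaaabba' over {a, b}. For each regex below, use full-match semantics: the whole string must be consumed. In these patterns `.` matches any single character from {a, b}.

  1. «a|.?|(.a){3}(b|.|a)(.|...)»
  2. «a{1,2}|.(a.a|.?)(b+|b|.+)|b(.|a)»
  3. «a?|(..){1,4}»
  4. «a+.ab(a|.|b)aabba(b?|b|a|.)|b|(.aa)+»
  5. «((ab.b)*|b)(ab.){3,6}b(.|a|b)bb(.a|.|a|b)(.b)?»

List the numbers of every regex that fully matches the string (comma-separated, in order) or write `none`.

2, 4

1 → no match
2 → match
3 → no match
4 → match
5 → no match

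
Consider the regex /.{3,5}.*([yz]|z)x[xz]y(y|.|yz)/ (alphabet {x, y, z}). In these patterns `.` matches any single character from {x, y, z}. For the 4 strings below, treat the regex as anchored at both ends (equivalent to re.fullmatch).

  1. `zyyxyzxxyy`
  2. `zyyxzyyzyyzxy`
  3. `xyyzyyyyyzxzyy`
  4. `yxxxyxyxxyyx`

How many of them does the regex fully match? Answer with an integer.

2

1 → match
2 → no match
3 → match
4 → no match
Total matched: 2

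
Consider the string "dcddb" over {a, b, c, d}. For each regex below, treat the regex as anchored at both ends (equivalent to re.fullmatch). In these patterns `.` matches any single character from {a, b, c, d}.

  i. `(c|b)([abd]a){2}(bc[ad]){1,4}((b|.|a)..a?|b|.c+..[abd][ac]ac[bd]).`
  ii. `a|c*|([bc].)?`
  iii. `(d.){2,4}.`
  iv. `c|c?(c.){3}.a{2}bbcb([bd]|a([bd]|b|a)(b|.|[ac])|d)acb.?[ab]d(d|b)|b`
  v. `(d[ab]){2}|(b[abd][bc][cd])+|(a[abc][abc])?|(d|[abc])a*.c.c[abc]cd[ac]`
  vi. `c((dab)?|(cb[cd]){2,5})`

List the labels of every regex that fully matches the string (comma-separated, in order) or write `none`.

iii

i → no match
ii → no match
iii → match
iv → no match
v → no match
vi → no match — must start with "c"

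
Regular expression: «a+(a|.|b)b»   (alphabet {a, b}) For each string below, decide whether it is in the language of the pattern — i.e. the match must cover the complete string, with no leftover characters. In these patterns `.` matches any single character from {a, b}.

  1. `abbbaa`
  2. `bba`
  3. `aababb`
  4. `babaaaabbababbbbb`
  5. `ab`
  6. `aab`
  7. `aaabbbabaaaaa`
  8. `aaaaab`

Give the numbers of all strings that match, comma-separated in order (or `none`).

6, 8

1 → no match — must end with `b`
2 → no match — must start with `a`
3 → no match
4 → no match — must start with `a`
5 → no match
6 → match
7 → no match — must end with `b`
8 → match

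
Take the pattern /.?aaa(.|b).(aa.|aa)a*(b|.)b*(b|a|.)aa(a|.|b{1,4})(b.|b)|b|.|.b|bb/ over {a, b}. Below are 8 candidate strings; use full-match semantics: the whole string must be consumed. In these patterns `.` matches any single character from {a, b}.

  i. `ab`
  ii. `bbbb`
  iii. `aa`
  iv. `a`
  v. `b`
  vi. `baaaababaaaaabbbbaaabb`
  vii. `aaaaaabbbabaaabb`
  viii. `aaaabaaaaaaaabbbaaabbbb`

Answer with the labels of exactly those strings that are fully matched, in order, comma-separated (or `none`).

i, iv, v, viii

i. `ab` → match
ii. `bbbb` → no match
iii. `aa` → no match
iv. `a` → match
v. `b` → match
vi → no match
vii → no match
viii → match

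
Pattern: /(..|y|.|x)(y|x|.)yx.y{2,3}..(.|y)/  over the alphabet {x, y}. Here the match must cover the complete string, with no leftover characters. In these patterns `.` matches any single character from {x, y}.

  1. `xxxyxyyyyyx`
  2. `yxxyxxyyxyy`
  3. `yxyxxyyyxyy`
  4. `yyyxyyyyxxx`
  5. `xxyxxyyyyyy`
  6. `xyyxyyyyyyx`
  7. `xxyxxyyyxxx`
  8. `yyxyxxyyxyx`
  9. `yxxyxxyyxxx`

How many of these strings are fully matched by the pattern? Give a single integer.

1 → match
2 → match
3 → match
4 → match
5 → match
6 → match
7 → match
8 → match
9 → match
Total matched: 9

9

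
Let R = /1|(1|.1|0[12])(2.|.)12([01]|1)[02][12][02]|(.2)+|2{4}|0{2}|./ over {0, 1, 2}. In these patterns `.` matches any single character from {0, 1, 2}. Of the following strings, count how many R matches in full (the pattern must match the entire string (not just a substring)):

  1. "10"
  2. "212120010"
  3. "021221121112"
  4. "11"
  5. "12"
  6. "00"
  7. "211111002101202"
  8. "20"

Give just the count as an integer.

1 → no match
2 → match
3 → no match
4 → no match
5 → match
6 → match
7 → no match
8 → no match
Total matched: 3

3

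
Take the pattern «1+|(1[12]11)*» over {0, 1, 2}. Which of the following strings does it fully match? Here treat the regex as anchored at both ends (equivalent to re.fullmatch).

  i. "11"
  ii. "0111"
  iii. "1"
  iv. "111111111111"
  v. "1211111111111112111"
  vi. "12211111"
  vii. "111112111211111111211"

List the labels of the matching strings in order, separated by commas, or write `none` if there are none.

i → match
ii → no match
iii → match
iv → match
v → no match
vi → no match
vii → no match

i, iii, iv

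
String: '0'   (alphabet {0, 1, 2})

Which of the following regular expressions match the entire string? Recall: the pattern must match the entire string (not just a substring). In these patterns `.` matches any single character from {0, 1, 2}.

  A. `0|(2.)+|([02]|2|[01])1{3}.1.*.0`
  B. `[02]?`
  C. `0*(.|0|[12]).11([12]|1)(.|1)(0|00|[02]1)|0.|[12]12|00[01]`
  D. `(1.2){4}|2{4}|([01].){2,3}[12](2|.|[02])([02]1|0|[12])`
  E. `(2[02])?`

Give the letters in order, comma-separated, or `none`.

A, B

A → match
B → match
C → no match
D → no match
E → no match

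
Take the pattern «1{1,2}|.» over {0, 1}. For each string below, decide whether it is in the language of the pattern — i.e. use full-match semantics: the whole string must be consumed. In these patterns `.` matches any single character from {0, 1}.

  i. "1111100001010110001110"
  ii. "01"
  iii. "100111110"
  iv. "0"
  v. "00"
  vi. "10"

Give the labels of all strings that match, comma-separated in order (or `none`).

iv

i → no match
ii → no match
iii → no match
iv → match
v → no match
vi → no match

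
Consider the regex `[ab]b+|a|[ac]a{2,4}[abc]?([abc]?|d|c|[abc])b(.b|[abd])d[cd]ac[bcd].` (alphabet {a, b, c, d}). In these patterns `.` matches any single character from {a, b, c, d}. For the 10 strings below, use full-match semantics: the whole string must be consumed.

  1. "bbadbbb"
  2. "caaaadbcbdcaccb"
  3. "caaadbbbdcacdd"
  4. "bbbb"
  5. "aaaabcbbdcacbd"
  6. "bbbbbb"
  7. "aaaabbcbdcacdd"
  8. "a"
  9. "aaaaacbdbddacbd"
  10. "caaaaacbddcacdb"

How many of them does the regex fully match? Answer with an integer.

1 → no match
2 → match
3 → match
4 → match
5 → match
6 → match
7 → match
8 → match
9 → match
10 → match
Total matched: 9

9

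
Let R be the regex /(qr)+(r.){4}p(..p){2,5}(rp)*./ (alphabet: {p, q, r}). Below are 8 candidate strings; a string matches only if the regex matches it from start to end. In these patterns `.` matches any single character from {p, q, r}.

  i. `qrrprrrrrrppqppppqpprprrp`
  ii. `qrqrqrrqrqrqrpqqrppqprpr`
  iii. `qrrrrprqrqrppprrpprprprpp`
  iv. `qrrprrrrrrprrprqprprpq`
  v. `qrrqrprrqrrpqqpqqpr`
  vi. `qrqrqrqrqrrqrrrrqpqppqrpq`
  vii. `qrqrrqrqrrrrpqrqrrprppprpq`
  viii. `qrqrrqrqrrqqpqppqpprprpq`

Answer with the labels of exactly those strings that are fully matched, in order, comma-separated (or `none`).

iv

i → no match
ii → no match
iii → no match
iv → match
v → no match
vi → no match
vii → no match
viii → no match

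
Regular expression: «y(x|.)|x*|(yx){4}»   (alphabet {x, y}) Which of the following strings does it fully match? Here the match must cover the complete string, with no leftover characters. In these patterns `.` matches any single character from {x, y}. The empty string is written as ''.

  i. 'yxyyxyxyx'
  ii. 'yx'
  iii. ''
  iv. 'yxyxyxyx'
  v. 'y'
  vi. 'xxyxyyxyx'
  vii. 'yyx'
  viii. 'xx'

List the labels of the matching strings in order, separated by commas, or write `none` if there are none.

i. 'yxyyxyxyx' → no match
ii. 'yx' → match
iii. '' → match
iv. 'yxyxyxyx' → match
v. 'y' → no match
vi. 'xxyxyyxyx' → no match
vii. 'yyx' → no match
viii. 'xx' → match

ii, iii, iv, viii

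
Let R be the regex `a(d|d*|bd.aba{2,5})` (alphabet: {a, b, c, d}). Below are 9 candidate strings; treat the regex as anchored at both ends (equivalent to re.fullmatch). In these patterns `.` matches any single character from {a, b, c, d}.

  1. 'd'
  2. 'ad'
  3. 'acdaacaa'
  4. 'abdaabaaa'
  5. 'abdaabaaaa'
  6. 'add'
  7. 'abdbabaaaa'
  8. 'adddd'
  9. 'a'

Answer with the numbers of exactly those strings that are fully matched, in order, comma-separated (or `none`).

2, 4, 5, 6, 7, 8, 9

1. 'd' → no match — must start with 'a'
2. 'ad' → match
3. 'acdaacaa' → no match
4. 'abdaabaaa' → match
5. 'abdaabaaaa' → match
6. 'add' → match
7. 'abdbabaaaa' → match
8. 'adddd' → match
9. 'a' → match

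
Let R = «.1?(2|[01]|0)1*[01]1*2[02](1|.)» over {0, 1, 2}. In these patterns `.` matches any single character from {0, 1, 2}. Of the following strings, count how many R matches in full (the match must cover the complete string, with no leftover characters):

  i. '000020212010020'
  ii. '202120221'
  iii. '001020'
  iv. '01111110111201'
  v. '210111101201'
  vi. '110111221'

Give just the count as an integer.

i → no match
ii → no match
iii → no match
iv → match
v → match
vi → match
Total matched: 3

3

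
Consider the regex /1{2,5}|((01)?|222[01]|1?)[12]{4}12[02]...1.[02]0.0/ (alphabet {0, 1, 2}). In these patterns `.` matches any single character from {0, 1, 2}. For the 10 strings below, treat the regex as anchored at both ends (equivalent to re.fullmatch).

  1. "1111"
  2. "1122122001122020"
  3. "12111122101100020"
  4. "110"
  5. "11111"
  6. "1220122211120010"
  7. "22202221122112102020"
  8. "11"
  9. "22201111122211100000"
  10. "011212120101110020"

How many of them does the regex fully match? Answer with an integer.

1 → match
2 → match
3 → match
4 → no match
5 → match
6 → no match
7 → match
8 → match
9 → match
10 → match
Total matched: 8

8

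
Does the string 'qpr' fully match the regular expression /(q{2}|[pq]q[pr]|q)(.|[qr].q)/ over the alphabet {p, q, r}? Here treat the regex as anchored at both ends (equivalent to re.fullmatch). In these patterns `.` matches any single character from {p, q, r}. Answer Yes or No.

No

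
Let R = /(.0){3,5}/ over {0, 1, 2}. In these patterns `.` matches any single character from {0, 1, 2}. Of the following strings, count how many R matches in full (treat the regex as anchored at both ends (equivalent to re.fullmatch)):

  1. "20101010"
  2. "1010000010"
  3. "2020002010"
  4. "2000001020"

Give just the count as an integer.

4

1 → match
2 → match
3 → match
4 → match
Total matched: 4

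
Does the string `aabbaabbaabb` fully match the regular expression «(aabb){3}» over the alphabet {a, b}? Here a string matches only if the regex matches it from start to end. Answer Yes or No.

Yes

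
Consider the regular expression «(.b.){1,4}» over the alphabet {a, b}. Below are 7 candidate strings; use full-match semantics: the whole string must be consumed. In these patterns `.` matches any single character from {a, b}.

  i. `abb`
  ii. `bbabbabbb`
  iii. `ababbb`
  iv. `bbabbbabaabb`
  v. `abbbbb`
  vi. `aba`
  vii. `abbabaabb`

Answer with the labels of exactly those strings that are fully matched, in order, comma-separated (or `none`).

i, ii, iii, iv, v, vi, vii

i. `abb` → match
ii. `bbabbabbb` → match
iii. `ababbb` → match
iv. `bbabbbabaabb` → match
v. `abbbbb` → match
vi. `aba` → match
vii. `abbabaabb` → match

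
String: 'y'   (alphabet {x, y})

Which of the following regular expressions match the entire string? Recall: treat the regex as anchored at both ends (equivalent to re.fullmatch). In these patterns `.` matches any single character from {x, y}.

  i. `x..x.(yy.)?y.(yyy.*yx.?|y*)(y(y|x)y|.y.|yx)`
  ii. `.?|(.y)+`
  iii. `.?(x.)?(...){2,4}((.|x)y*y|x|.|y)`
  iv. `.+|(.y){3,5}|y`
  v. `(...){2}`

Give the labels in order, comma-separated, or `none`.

ii, iv

i → no match — must start with 'x'
ii → match
iii → no match
iv → match
v → no match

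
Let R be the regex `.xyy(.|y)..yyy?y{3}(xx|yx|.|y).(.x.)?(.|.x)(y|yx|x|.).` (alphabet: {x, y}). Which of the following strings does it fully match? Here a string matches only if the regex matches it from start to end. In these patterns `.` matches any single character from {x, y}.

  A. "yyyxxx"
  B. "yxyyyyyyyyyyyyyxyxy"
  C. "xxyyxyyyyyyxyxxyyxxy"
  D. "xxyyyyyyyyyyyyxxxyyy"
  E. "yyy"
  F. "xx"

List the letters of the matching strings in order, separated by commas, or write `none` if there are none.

A. "yyyxxx" → no match
B → match
C → no match
D → match
E. "yyy" → no match
F. "xx" → no match

B, D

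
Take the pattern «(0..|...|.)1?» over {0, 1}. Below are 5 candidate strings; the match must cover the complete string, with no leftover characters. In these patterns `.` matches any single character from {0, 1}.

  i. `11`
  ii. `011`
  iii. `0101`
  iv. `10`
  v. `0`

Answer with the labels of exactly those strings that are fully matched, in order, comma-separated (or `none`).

i, ii, iii, v

i → match
ii → match
iii → match
iv → no match
v → match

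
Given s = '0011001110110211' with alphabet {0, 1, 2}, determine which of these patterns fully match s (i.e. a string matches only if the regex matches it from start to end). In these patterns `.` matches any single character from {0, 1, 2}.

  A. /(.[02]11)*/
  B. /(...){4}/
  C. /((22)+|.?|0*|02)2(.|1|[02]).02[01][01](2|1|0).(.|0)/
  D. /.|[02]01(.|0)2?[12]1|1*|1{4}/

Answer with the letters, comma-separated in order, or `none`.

A → match
B → no match
C → no match
D → no match

A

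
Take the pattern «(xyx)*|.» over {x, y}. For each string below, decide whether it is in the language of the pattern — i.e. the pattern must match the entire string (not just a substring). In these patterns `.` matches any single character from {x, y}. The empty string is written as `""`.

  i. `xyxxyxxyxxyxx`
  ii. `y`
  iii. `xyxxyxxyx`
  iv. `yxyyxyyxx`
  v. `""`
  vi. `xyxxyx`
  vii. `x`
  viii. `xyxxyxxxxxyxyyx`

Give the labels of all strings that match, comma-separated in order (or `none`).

i → no match
ii → match
iii → match
iv → no match
v → match
vi → match
vii → match
viii → no match

ii, iii, v, vi, vii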